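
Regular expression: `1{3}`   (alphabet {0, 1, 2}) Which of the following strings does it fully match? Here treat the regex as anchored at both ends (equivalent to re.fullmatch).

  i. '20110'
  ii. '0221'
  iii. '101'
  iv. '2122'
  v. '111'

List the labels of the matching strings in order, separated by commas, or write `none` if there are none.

v

i. '20110' → no match — must start with '1'
ii. '0221' → no match — must start with '1'
iii. '101' → no match
iv. '2122' → no match — must start with '1'
v. '111' → match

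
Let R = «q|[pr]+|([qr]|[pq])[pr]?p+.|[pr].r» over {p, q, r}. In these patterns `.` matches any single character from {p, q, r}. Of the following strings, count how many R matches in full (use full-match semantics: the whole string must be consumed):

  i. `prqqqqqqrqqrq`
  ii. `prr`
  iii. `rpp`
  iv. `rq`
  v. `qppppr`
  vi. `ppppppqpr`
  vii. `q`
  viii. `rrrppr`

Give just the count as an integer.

i → no match
ii → match
iii → match
iv → no match
v → match
vi → no match
vii → match
viii → match
Total matched: 5

5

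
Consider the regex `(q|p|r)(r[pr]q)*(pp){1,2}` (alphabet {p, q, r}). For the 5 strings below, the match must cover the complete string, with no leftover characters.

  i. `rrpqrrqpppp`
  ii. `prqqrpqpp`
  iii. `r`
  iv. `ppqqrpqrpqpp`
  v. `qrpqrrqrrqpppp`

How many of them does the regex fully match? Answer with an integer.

i. `rrpqrrqpppp` → match
ii. `prqqrpqpp` → no match
iii. `r` → no match — must end with `pp`
iv. `ppqqrpqrpqpp` → no match
v → match
Total matched: 2

2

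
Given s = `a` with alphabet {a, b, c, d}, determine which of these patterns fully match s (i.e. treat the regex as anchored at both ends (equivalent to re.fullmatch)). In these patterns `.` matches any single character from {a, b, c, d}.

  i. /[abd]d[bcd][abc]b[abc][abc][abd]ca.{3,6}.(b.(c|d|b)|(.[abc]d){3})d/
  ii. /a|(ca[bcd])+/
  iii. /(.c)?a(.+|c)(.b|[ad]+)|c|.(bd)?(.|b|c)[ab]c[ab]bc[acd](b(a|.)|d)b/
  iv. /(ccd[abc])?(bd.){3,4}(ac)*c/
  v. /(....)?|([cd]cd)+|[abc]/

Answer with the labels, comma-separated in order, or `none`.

ii, v

i → no match — must end with `d`
ii → match
iii → no match
iv → no match — must end with `c`
v → match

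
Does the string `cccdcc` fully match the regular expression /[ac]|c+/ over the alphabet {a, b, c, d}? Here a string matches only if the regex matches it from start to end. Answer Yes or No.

No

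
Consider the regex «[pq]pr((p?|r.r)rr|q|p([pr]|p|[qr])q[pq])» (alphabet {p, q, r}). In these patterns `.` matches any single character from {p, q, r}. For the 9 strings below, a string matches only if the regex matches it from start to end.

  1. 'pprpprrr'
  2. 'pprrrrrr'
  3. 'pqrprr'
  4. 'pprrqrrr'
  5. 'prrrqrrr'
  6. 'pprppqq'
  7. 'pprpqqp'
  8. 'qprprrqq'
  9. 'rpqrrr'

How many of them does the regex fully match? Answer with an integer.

4

1 → no match
2 → match
3 → no match
4 → match
5 → no match
6 → match
7 → match
8 → no match
9 → no match
Total matched: 4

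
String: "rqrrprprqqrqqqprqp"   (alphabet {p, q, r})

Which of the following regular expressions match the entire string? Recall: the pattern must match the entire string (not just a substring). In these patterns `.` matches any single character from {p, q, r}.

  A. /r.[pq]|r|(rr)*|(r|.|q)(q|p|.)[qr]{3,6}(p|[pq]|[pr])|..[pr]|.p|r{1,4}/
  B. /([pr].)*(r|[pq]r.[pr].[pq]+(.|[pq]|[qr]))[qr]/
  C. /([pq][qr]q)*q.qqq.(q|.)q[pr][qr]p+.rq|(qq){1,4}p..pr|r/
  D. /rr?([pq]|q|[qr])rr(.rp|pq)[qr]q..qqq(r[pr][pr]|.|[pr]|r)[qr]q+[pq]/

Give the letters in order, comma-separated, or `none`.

A → no match
B → no match
C → no match
D → match

D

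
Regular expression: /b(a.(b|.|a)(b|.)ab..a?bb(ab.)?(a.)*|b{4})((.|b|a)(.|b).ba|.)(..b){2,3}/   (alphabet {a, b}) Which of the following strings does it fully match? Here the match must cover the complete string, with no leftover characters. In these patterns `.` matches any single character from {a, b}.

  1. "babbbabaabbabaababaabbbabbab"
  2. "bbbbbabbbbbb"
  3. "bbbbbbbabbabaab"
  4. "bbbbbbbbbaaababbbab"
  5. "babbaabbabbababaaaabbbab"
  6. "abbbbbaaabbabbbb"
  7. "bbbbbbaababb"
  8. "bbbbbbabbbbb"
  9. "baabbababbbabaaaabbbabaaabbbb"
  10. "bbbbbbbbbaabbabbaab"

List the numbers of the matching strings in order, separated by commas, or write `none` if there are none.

1 → match
2 → match
3 → match
4 → match
5 → match
6 → no match — must start with "b"
7 → match
8 → match
9 → match
10 → match

1, 2, 3, 4, 5, 7, 8, 9, 10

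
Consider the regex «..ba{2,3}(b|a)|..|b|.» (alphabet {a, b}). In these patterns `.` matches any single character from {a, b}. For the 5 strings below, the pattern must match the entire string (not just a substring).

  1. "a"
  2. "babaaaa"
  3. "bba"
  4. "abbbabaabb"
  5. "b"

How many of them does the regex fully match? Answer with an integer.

1 → match
2 → match
3 → no match
4 → no match
5 → match
Total matched: 3

3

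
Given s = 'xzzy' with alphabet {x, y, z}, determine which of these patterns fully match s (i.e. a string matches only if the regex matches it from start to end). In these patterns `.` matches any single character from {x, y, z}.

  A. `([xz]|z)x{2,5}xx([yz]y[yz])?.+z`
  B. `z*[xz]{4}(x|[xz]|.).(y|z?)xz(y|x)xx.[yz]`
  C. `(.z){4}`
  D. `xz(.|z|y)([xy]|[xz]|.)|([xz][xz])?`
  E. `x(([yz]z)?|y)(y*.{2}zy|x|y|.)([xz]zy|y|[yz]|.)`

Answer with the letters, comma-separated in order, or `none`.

D

A → no match — must end with 'z'
B → no match
C → no match — must end with 'z'
D → match
E → no match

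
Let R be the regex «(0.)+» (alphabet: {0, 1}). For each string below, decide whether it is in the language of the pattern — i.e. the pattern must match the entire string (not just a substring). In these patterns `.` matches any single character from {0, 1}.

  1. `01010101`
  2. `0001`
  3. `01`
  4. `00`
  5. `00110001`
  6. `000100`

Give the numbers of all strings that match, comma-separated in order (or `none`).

1 → match
2 → match
3 → match
4 → match
5 → no match
6 → match

1, 2, 3, 4, 6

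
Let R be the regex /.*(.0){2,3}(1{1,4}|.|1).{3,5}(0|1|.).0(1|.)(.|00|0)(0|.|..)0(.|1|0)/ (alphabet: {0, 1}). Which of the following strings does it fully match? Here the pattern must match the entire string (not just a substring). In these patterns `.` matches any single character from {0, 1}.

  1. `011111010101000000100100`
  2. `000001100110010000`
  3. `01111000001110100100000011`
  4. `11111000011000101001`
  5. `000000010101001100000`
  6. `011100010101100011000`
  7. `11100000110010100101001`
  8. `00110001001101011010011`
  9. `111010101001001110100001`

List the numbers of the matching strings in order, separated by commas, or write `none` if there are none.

1 → match
2 → match
3 → no match
4 → no match
5 → no match
6 → match
7 → match
8 → no match
9 → match

1, 2, 6, 7, 9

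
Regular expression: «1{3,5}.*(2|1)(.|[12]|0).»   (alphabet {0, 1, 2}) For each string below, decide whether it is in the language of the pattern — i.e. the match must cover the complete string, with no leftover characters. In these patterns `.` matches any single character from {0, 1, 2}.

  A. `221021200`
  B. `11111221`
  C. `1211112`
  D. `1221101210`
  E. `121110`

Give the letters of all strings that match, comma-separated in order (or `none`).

A → no match — must start with `1`
B → match
C → no match
D → no match
E → no match

B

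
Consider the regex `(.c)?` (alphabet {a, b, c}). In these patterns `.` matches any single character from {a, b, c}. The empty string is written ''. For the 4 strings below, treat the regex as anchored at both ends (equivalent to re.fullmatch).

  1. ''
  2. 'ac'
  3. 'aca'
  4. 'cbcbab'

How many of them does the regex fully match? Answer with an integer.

1 → match
2 → match
3 → no match
4 → no match
Total matched: 2

2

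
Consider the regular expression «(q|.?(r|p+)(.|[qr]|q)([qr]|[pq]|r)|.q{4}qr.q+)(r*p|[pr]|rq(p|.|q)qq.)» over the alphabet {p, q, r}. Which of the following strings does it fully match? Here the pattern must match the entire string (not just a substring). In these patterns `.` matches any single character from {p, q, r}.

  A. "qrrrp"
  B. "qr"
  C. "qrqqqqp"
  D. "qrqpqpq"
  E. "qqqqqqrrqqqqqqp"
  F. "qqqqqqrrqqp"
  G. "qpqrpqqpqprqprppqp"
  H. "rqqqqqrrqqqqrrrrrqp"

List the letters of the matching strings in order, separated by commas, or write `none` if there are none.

A. "qrrrp" → match
B. "qr" → match
C. "qrqqqqp" → match
D. "qrqpqpq" → no match
E → match
F. "qqqqqqrrqqp" → match
G → no match
H → no match

A, B, C, E, F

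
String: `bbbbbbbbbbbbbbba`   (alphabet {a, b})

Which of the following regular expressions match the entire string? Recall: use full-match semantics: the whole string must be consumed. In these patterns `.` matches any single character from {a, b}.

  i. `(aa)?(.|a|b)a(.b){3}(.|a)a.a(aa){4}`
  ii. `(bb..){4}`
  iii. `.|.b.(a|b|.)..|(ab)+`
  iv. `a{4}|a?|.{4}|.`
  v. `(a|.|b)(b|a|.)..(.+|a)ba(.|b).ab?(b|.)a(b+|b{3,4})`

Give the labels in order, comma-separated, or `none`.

ii

i → no match — must end with `aa`
ii → match
iii → no match
iv → no match
v → no match — must end with `b`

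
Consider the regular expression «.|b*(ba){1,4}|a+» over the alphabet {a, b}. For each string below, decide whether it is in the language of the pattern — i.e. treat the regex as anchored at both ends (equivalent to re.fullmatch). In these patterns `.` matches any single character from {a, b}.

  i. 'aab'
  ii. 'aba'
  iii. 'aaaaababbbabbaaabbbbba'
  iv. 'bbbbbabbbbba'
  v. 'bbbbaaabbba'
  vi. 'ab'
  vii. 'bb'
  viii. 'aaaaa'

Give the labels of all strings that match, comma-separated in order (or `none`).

i → no match
ii → no match
iii → no match
iv → no match
v → no match
vi → no match
vii → no match
viii → match

viii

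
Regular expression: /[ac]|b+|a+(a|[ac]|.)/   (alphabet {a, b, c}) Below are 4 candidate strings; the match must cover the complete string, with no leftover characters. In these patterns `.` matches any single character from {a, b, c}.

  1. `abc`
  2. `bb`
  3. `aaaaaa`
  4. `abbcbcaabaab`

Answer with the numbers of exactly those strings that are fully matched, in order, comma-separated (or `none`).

1. `abc` → no match
2. `bb` → match
3. `aaaaaa` → match
4. `abbcbcaabaab` → no match

2, 3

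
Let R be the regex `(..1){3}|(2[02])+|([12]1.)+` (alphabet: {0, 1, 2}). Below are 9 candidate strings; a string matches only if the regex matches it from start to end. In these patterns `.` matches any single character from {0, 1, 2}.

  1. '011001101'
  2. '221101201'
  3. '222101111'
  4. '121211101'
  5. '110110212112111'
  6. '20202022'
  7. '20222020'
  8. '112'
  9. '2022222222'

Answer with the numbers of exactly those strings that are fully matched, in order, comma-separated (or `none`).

1, 2, 4, 5, 6, 7, 8, 9

1. '011001101' → match
2. '221101201' → match
3. '222101111' → no match
4. '121211101' → match
5 → match
6. '20202022' → match
7. '20222020' → match
8. '112' → match
9. '2022222222' → match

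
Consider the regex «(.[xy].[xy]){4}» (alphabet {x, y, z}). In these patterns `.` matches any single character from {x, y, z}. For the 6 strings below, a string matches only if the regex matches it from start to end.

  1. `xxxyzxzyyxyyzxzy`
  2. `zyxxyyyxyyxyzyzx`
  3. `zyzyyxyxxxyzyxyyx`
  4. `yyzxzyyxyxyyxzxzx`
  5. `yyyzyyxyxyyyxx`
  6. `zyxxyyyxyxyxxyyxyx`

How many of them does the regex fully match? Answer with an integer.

1 → match
2 → match
3 → no match
4 → no match
5 → no match
6 → no match
Total matched: 2

2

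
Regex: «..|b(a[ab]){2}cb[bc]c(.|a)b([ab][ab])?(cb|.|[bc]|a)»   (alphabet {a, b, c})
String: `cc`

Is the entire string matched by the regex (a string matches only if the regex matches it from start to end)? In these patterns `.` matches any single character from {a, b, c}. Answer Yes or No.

Yes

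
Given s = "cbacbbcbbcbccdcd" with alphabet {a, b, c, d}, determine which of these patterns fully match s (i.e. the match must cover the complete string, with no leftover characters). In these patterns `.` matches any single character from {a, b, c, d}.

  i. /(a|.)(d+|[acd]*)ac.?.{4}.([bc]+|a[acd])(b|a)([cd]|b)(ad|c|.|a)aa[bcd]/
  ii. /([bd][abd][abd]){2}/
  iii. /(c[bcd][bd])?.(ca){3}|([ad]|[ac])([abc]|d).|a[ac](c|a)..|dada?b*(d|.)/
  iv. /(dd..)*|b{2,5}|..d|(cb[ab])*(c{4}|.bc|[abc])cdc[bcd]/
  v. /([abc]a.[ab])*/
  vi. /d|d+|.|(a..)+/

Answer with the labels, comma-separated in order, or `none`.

iv

i → no match
ii → no match
iii → no match
iv → match
v → no match
vi → no match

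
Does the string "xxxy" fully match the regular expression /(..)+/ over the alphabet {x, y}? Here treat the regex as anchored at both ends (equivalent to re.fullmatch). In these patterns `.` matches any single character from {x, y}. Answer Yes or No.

Yes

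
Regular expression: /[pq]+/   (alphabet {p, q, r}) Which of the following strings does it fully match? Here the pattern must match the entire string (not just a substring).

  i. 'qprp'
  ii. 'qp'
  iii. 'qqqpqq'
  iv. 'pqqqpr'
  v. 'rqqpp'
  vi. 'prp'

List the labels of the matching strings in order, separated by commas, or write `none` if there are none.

i. 'qprp' → no match
ii. 'qp' → match
iii. 'qqqpqq' → match
iv. 'pqqqpr' → no match
v. 'rqqpp' → no match
vi. 'prp' → no match

ii, iii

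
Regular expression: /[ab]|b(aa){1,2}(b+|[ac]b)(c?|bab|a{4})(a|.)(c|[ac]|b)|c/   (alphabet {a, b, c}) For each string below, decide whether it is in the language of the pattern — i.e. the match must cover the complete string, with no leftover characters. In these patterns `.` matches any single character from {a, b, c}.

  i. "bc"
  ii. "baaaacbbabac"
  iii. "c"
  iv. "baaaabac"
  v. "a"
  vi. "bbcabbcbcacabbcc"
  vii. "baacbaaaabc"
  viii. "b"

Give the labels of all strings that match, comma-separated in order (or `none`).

i → no match
ii → match
iii → match
iv → match
v → match
vi → no match
vii → match
viii → match

ii, iii, iv, v, vii, viii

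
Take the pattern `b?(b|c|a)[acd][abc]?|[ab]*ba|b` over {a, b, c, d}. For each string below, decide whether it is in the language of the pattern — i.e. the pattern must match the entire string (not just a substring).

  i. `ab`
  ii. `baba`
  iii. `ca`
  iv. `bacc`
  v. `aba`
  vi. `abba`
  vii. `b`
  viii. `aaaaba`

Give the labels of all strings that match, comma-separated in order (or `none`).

i → no match
ii → match
iii → match
iv → match
v → match
vi → match
vii → match
viii → match

ii, iii, iv, v, vi, vii, viii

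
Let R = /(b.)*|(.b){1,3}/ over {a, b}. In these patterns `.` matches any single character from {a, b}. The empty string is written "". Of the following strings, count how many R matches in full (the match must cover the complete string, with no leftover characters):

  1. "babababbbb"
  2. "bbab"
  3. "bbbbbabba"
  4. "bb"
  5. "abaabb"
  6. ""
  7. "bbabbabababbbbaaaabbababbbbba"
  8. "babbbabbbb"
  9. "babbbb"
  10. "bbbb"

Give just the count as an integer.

1 → match
2 → match
3 → no match
4 → match
5 → no match
6 → match
7 → no match
8 → match
9 → match
10 → match
Total matched: 7

7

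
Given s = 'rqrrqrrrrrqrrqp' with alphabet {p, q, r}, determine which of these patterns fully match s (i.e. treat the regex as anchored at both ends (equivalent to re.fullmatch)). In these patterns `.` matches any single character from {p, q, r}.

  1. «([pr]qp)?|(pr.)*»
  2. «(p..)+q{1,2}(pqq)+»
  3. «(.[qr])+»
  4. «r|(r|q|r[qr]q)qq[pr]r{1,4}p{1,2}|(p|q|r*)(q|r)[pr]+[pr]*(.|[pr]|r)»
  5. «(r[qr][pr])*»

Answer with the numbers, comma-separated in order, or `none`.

5

1 → no match
2 → no match — must start with 'p'
3 → no match
4 → no match
5 → match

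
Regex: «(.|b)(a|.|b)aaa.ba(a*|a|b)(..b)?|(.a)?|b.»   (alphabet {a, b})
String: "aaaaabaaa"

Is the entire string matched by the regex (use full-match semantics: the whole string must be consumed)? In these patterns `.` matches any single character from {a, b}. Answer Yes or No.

No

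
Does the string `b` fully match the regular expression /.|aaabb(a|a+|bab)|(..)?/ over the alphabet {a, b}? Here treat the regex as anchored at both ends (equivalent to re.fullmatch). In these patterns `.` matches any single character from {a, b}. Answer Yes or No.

Yes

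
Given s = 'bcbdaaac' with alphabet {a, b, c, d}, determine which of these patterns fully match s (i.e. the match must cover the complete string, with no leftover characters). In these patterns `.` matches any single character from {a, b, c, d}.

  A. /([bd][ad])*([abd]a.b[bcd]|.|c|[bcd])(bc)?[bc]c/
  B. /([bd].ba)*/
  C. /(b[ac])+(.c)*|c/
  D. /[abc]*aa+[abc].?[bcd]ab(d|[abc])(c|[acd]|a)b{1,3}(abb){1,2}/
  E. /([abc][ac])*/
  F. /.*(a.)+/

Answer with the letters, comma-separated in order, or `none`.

F

A → no match
B → no match
C → no match
D → no match — must end with 'abb'
E → no match
F → match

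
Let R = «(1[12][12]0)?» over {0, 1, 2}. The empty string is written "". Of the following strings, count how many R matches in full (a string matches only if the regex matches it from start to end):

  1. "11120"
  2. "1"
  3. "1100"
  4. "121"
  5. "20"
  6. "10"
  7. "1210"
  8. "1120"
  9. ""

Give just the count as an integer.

1 → no match
2 → no match
3 → no match
4 → no match
5 → no match
6 → no match
7 → match
8 → match
9 → match
Total matched: 3

3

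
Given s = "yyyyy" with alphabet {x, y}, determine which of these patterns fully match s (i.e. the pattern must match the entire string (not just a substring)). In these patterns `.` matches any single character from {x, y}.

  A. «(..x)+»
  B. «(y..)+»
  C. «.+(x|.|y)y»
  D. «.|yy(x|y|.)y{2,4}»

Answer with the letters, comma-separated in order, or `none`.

A → no match — must end with "x"
B → no match
C → match
D → match

C, D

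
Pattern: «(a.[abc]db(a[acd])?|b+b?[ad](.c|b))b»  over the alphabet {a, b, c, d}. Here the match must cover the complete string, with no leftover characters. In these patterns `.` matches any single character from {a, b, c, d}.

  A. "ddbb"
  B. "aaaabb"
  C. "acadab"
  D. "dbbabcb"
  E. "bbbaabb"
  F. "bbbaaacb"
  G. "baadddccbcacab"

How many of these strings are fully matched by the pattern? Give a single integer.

A → no match
B → no match
C → no match
D → no match
E → no match
F → no match
G → no match
Total matched: 0

0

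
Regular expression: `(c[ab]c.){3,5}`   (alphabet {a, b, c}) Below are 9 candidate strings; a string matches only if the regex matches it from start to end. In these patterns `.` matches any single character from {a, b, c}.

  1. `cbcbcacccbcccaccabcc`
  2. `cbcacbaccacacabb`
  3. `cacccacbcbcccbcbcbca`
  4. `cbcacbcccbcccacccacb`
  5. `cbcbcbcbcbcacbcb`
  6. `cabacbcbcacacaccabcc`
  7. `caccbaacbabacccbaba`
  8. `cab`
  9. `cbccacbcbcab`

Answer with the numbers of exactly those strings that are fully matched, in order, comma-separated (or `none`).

1 → no match
2 → no match
3 → match
4 → match
5 → match
6 → no match
7 → no match
8 → no match
9 → no match

3, 4, 5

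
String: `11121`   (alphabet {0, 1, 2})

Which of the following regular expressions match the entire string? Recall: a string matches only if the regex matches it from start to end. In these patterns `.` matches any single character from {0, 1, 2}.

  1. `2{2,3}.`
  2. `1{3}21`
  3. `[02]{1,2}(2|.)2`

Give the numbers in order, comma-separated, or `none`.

1 → no match — must start with `2`
2 → match
3 → no match — must end with `2`

2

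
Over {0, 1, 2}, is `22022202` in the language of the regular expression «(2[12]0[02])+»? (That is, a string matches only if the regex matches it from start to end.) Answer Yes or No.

Yes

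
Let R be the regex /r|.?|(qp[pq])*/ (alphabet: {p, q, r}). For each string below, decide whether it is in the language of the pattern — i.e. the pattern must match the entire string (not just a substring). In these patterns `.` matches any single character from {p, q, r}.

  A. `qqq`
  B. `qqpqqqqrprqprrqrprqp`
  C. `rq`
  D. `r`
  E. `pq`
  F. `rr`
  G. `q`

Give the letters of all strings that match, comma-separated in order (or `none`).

D, G

A. `qqq` → no match
B → no match
C. `rq` → no match
D. `r` → match
E. `pq` → no match
F. `rr` → no match
G. `q` → match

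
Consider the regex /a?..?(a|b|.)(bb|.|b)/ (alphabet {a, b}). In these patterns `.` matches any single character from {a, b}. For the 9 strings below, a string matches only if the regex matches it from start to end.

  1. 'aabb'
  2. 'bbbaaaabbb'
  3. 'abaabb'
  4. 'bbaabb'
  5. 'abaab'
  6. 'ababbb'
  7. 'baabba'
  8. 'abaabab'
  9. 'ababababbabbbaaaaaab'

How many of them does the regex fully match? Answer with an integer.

1 → match
2 → no match
3 → match
4 → no match
5 → match
6 → match
7 → no match
8 → no match
9 → no match
Total matched: 4

4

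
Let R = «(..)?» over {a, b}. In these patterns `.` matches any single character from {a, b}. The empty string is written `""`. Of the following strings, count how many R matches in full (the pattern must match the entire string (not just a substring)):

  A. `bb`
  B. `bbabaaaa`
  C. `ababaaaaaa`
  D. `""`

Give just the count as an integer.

A → match
B → no match
C → no match
D → match
Total matched: 2

2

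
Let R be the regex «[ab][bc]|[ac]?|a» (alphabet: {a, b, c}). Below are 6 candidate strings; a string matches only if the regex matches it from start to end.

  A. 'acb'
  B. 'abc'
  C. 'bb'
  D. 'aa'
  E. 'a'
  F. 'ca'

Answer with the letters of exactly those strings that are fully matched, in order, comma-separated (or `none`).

C, E

A. 'acb' → no match
B. 'abc' → no match
C. 'bb' → match
D. 'aa' → no match
E. 'a' → match
F. 'ca' → no match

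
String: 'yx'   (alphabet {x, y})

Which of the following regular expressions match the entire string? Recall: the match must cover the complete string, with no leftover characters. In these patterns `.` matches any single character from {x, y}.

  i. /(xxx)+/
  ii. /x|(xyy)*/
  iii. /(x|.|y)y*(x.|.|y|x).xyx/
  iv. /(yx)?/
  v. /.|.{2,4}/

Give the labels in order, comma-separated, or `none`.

i → no match — must start with 'xxx'
ii → no match
iii → no match — must end with 'xyx'
iv → match
v → match

iv, v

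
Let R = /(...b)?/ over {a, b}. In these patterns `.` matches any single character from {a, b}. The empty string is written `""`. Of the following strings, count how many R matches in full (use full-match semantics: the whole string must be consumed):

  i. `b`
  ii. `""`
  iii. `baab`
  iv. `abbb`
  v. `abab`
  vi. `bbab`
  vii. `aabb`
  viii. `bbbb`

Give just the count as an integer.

7

i → no match
ii → match
iii → match
iv → match
v → match
vi → match
vii → match
viii → match
Total matched: 7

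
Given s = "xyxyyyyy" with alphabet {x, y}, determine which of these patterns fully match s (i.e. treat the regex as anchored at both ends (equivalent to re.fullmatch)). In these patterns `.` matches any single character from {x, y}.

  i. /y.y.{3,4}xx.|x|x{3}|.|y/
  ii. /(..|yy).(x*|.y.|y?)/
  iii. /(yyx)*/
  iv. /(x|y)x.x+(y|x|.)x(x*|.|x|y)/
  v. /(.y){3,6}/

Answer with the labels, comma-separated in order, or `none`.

v

i → no match
ii → no match
iii → no match
iv → no match
v → match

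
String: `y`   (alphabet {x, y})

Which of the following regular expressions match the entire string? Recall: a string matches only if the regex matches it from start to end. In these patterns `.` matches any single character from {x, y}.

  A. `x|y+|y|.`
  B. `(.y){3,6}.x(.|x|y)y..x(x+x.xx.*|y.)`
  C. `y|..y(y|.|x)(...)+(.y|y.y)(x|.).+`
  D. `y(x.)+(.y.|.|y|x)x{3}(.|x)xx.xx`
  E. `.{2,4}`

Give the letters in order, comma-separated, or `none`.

A, C

A → match
B → no match
C → match
D → no match — must start with `yx`
E → no match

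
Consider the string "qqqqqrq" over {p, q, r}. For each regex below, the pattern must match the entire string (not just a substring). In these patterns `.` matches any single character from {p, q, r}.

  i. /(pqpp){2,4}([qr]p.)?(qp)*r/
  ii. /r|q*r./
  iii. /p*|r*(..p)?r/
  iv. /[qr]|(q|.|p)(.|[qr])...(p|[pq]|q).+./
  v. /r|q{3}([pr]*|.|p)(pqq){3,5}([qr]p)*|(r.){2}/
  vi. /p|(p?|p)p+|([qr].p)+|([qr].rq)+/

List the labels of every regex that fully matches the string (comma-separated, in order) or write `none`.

ii

i → no match — must start with "pqpp"
ii → match
iii → no match
iv → no match
v → no match
vi → no match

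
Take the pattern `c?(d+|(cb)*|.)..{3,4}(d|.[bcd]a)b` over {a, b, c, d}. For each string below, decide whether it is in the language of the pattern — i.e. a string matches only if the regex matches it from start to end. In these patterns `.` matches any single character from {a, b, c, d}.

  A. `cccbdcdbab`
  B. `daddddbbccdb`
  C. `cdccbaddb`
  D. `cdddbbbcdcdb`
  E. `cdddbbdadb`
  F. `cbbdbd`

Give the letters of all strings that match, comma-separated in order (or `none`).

A, C, E

A. `cccbdcdbab` → match
B. `daddddbbccdb` → no match
C. `cdccbaddb` → match
D. `cdddbbbcdcdb` → no match
E. `cdddbbdadb` → match
F. `cbbdbd` → no match — must end with `b`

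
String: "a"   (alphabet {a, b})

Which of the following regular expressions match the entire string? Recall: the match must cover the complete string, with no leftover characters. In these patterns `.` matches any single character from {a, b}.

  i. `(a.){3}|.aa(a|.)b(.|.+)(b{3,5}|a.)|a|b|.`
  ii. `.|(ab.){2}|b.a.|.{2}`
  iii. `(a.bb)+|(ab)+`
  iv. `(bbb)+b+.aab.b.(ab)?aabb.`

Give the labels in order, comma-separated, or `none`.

i, ii

i → match
ii → match
iii → no match
iv → no match — must start with "bbb"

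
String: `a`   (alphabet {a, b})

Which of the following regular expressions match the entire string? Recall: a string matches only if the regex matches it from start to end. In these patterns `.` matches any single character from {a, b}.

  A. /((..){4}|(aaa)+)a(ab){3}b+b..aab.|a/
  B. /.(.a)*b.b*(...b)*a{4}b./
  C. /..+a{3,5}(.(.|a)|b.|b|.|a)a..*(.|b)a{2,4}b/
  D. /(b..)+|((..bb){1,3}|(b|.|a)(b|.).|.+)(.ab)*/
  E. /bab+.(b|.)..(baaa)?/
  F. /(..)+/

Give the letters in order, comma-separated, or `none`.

A, D

A → match
B → no match
C → no match — must end with `ab`
D → match
E → no match — must start with `bab`
F → no match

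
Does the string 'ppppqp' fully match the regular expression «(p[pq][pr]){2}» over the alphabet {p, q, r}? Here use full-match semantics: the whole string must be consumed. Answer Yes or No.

Yes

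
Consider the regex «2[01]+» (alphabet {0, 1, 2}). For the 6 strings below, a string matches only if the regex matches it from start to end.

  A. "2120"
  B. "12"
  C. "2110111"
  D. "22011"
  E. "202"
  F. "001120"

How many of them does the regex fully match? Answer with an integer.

1

A → no match
B → no match — must start with "2"
C → match
D → no match
E → no match
F → no match — must start with "2"
Total matched: 1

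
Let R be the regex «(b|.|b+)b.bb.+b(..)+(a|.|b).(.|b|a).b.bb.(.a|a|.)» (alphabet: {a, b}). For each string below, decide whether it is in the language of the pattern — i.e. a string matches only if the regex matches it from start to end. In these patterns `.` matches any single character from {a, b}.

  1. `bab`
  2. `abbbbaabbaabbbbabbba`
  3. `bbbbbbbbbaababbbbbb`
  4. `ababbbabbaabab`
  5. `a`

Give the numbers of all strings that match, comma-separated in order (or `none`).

1 → no match
2 → match
3 → match
4 → no match
5 → no match

2, 3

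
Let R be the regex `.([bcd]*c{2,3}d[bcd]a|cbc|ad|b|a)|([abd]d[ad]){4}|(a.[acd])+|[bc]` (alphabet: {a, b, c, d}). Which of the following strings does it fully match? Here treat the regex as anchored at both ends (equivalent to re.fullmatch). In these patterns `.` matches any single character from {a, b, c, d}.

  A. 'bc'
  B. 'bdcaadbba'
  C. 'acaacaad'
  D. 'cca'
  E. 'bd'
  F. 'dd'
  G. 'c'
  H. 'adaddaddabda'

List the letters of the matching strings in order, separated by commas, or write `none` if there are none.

G, H

A. 'bc' → no match
B. 'bdcaadbba' → no match
C. 'acaacaad' → no match
D. 'cca' → no match
E. 'bd' → no match
F. 'dd' → no match
G. 'c' → match
H. 'adaddaddabda' → match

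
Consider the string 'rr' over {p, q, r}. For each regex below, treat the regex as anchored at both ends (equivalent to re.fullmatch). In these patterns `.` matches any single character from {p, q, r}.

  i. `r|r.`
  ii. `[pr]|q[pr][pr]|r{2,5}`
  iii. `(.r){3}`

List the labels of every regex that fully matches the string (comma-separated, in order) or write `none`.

i, ii

i → match
ii → match
iii → no match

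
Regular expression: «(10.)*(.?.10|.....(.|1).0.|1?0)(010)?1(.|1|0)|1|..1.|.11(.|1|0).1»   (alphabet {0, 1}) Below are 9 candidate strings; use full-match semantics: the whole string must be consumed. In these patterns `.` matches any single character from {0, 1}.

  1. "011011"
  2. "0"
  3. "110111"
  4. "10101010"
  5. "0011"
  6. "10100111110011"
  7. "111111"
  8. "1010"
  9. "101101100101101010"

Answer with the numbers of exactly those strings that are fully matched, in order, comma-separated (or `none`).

1, 4, 5, 6, 7, 8, 9

1 → match
2 → no match
3 → no match
4 → match
5 → match
6 → match
7 → match
8 → match
9 → match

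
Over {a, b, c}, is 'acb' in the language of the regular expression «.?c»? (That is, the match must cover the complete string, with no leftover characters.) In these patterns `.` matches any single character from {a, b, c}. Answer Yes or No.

Every match must end with 'c', but 'acb' does not.

No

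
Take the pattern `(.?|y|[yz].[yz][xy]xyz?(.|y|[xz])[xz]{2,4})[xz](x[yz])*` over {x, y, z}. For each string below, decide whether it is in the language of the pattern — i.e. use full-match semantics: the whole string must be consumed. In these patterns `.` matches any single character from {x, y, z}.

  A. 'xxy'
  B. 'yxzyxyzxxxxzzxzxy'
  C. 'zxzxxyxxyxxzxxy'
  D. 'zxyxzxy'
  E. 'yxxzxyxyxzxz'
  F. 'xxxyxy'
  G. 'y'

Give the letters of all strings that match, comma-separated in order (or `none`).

A → match
B → match
C → no match
D → match
E → match
F → match
G → no match

A, B, D, E, F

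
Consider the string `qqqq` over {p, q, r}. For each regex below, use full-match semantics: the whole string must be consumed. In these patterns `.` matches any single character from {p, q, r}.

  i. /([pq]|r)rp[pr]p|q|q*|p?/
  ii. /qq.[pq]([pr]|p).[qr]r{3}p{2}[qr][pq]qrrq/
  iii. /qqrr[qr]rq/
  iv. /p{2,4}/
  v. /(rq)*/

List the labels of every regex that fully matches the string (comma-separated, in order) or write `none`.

i

i → match
ii → no match — must end with `qrrq`
iii → no match — must start with `qqrr`
iv → no match — must start with `p`
v → no match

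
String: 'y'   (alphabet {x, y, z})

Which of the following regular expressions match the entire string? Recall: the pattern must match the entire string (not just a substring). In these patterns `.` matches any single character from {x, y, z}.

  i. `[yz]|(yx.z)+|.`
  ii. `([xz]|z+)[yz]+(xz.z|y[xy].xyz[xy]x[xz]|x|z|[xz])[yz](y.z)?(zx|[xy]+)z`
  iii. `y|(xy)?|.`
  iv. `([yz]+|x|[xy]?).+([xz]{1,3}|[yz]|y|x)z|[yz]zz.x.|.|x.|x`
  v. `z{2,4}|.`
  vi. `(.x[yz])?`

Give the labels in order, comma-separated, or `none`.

i → match
ii → no match — must end with 'z'
iii → match
iv → match
v → match
vi → no match

i, iii, iv, v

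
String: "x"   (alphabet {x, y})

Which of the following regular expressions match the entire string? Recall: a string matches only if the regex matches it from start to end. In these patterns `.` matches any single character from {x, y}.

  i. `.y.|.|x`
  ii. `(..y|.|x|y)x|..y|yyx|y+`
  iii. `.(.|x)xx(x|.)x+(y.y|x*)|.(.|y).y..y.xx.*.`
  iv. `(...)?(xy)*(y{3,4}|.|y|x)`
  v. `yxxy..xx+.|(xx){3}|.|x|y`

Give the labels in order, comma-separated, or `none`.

i → match
ii → no match
iii → no match
iv → match
v → match

i, iv, v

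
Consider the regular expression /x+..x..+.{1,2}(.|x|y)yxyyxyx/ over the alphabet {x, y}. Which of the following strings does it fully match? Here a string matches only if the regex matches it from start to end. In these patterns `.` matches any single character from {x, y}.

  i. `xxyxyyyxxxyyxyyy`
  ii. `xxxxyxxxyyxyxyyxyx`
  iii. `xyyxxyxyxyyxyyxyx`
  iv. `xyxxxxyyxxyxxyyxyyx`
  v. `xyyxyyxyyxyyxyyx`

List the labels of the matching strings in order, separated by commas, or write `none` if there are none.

i → no match — must end with `yxyyxyx`
ii → match
iii → match
iv → no match — must end with `yxyyxyx`
v → no match — must end with `yxyyxyx`

ii, iii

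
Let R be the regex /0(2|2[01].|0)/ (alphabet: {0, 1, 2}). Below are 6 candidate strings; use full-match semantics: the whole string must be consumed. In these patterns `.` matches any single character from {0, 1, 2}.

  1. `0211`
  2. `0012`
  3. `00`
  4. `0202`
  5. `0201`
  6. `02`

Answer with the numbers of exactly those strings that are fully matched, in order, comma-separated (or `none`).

1. `0211` → match
2. `0012` → no match
3. `00` → match
4. `0202` → match
5. `0201` → match
6. `02` → match

1, 3, 4, 5, 6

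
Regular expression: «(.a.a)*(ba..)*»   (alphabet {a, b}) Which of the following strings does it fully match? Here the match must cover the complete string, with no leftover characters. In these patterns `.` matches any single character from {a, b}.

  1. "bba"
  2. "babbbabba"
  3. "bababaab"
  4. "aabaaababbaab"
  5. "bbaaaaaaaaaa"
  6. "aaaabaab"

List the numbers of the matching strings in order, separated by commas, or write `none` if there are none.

1. "bba" → no match
2. "babbbabba" → no match
3. "bababaab" → match
4 → no match
5. "bbaaaaaaaaaa" → no match
6. "aaaabaab" → match

3, 6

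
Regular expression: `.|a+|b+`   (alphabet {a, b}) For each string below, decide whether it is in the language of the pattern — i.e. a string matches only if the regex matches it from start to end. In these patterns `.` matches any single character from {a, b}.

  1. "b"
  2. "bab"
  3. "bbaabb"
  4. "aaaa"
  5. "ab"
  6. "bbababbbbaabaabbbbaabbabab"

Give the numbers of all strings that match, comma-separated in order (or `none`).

1, 4

1 → match
2 → no match
3 → no match
4 → match
5 → no match
6 → no match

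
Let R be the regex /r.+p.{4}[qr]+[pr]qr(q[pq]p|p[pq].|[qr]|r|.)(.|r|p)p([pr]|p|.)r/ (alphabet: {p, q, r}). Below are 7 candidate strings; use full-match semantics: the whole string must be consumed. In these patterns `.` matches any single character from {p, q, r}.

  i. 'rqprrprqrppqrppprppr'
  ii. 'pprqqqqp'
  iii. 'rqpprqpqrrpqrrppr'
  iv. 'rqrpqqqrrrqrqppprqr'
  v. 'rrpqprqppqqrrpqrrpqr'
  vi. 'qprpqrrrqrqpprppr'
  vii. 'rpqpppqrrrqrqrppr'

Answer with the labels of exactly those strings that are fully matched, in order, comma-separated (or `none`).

vii

i → no match
ii → no match — must start with 'r'
iii → no match
iv → no match
v → no match
vi → no match — must start with 'r'
vii → match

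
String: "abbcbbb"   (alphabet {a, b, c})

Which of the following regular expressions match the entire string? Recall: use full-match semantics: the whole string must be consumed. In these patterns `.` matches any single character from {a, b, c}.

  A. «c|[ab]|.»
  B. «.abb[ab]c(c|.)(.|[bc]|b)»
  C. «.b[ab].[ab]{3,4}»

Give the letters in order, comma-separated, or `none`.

C

A → no match
B → no match
C → match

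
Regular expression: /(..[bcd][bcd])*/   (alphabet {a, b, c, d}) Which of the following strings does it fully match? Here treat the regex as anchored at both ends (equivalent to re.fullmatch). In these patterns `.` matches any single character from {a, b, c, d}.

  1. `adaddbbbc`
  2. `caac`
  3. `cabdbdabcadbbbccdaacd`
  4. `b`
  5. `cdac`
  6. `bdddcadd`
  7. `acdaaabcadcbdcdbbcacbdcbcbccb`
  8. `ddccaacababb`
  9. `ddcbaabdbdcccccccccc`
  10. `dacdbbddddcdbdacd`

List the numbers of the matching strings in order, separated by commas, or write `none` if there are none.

1. `adaddbbbc` → no match
2. `caac` → no match
3 → no match
4. `b` → no match
5. `cdac` → no match
6. `bdddcadd` → match
7 → no match
8. `ddccaacababb` → no match
9 → match
10 → no match

6, 9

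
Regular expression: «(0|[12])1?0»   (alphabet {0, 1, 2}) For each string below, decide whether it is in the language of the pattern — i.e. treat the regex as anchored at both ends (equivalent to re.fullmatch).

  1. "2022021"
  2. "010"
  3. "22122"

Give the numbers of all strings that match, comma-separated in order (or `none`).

1 → no match — must end with "0"
2 → match
3 → no match — must end with "0"

2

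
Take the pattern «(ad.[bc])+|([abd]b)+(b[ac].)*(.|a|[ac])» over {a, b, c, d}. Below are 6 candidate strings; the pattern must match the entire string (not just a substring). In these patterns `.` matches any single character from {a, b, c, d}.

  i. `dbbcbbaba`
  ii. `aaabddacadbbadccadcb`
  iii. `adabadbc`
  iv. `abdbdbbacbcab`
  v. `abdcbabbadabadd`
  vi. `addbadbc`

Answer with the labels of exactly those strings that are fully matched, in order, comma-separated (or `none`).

i. `dbbcbbaba` → match
ii → no match
iii. `adabadbc` → match
iv → match
v → no match
vi. `addbadbc` → match

i, iii, iv, vi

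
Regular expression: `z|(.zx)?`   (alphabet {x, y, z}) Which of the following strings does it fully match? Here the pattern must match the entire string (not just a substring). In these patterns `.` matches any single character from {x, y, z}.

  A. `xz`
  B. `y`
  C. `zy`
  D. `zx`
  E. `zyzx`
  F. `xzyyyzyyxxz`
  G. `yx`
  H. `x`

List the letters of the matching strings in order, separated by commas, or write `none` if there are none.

A → no match
B → no match
C → no match
D → no match
E → no match
F → no match
G → no match
H → no match

none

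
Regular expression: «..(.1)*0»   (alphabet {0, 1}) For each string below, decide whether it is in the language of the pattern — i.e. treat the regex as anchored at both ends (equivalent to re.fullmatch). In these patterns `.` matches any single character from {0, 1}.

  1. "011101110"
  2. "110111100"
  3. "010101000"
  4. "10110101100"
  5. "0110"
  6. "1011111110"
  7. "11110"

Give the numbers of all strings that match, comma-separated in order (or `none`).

1, 7

1 → match
2 → no match
3 → no match
4 → no match
5 → no match
6 → no match
7 → match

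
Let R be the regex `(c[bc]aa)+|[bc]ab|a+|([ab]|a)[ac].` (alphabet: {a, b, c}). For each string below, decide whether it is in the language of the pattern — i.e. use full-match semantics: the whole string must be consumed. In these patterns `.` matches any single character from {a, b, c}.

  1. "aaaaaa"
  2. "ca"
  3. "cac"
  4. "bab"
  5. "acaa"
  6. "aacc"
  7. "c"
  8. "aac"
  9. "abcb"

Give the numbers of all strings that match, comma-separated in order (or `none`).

1 → match
2 → no match
3 → no match
4 → match
5 → no match
6 → no match
7 → no match
8 → match
9 → no match

1, 4, 8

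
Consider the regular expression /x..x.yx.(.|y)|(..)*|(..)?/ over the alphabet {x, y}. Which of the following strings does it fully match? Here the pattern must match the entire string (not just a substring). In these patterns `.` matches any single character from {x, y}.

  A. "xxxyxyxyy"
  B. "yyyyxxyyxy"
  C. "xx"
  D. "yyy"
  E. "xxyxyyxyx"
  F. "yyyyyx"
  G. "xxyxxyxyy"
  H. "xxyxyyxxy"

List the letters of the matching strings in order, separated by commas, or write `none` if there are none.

B, C, E, F, G, H

A → no match
B → match
C → match
D → no match
E → match
F → match
G → match
H → match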